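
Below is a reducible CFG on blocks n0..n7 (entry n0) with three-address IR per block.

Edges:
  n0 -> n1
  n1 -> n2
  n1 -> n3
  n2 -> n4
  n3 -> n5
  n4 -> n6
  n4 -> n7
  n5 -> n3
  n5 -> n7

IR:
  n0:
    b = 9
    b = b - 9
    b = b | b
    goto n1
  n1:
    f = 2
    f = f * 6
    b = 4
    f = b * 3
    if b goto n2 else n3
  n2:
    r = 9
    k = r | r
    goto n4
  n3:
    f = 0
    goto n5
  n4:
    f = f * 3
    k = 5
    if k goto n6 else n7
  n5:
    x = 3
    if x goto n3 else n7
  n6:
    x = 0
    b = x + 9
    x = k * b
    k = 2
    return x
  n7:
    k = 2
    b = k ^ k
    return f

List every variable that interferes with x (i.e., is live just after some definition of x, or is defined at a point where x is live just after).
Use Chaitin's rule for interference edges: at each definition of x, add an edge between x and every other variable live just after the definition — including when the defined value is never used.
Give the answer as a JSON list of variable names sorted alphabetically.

Per-block:
  n0: {b} / ∅
  n1: {b,f} / ∅
  n2: {k,r} / ∅
  n3: {f} / ∅
  n4: {f,k} / {f}
  n5: {x} / ∅
  n6: {b,k,x} / {k}
  n7: {b,k} / {f}

Backward fixpoint:
  n0: in=∅ out=∅
  n1: in=∅ out={f}
  n2: in={f} out={f}
  n3: in=∅ out={f}
  n4: in={f} out={f,k}
  n5: in={f} out={f}
  n6: in={k} out=∅
  n7: in={f} out=∅

Conflict graph:
  b — {f,k}
  f — {b,k,r,x}
  k — {b,f,x}
  r — {f}
  x — {f,k}

N(x) = ["f", "k"]

Answer: ["f", "k"]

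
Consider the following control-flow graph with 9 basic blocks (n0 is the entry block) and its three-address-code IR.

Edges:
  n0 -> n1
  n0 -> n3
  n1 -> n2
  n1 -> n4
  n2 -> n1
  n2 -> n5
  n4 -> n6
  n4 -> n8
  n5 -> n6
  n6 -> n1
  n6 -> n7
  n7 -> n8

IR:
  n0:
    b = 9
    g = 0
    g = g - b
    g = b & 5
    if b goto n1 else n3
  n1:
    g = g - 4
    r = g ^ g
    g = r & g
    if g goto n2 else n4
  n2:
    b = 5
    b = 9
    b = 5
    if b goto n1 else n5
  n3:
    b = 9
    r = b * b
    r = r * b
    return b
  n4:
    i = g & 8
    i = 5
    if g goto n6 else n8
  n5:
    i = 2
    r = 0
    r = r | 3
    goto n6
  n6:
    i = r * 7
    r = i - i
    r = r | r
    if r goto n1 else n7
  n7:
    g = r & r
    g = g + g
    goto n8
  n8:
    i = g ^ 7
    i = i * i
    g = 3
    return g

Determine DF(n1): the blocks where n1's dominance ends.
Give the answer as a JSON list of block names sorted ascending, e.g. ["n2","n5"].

idom tree: n1←n0 n2←n1 n3←n0 n4←n1 n5←n2 n6←n1 n7←n6 n8←n1
Join-block Dom:
  n1: preds {n0,n2,n6}: {n0} ∩ {n0,n1,n2} ∩ {n0,n1,n6} = {n0}; idom=n0
  n6: preds {n4,n5}: {n0,n1,n4} ∩ {n0,n1,n2,n5} = {n0,n1}; idom=n1
  n8: preds {n4,n7}: {n0,n1,n4} ∩ {n0,n1,n6,n7} = {n0,n1}; idom=n1

DF derivation:
  n1←n0: walk · to n0
  n1←n2: walk n2→n1 to n0
  n1←n6: walk n6→n1 to n0
  n6←n4: walk n4 to n1
  n6←n5: walk n5→n2 to n1
  n8←n4: walk n4 to n1
  n8←n7: walk n7→n6 to n1
  n0 → ∅
  n1 → {n1}
  n2 → {n1,n6}
  n3 → ∅
  n4 → {n6,n8}
  n5 → {n6}
  n6 → {n1,n8}
  n7 → {n8}
  n8 → ∅

DF(n1) = ["n1"]

Answer: ["n1"]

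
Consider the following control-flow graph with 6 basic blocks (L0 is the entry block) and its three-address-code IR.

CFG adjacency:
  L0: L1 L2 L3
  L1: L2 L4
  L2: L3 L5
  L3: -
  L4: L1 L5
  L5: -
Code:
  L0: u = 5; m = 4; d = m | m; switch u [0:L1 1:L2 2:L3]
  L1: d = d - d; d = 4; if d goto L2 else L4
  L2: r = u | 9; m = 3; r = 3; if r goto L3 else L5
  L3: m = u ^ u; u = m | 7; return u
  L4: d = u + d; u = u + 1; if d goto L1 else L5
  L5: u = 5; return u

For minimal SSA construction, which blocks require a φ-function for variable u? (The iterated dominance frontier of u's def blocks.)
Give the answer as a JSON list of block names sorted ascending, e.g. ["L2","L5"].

idom tree: L1←L0 L2←L0 L3←L0 L4←L1 L5←L0
Dom at joins:
  L1: preds {L0,L4}: {L0} ∩ {L0,L1,L4} = {L0}; idom=L0
  L2: preds {L0,L1}: {L0} ∩ {L0,L1} = {L0}; idom=L0
  L3: preds {L0,L2}: {L0} ∩ {L0,L2} = {L0}; idom=L0
  L5: preds {L2,L4}: {L0,L2} ∩ {L0,L1,L4} = {L0}; idom=L0

DF walk-up:
  L1←L0: walk · to L0
  L1←L4: walk L4→L1 to L0
  L2←L0: walk · to L0
  L2←L1: walk L1 to L0
  L3←L0: walk · to L0
  L3←L2: walk L2 to L0
  L5←L2: walk L2 to L0
  L5←L4: walk L4→L1 to L0
  L0: DF=∅
  L1: DF={L1,L2,L5}
  L2: DF={L3,L5}
  L3: DF=∅
  L4: DF={L1,L5}
  L5: DF=∅

φ for u: defs {L0,L3,L4,L5}
  DF⁺ = {L1,L2,L3,L5}

Answer: ["L1", "L2", "L3", "L5"]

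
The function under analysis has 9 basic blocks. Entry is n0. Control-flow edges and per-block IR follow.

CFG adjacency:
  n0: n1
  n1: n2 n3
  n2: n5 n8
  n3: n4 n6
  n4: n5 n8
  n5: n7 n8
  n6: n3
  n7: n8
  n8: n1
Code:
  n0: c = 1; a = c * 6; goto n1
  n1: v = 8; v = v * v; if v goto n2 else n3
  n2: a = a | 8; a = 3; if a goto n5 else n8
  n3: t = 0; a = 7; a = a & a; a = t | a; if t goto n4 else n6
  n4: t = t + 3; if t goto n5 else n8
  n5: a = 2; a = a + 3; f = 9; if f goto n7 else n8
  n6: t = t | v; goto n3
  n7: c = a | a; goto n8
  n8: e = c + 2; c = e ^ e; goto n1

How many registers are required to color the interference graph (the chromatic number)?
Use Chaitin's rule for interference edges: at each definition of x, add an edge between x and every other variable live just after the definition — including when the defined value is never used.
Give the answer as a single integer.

Answer: 4

Working:
Per-block:
  n0: def={a,c} ue=∅
  n1: def={v} ue=∅
  n2: def={a} ue={a}
  n3: def={a,t} ue=∅
  n4: def={t} ue={t}
  n5: def={a,f} ue=∅
  n6: def={t} ue={t,v}
  n7: def={c} ue={a}
  n8: def={c,e} ue={c}

Liveness:
  n0: in=∅ out={a,c}
  n1: in={a,c} out={a,c,v}
  n2: in={a,c} out={a,c}
  n3: in={c,v} out={a,c,t,v}
  n4: in={a,c,t} out={a,c}
  n5: in={c} out={a,c}
  n6: in={c,t,v} out={c,v}
  n7: in={a} out={a,c}
  n8: in={a,c} out={a,c}

Conflict graph:
  a — {c,e,f,t,v}
  c — {a,f,t,v}
  e — {a}
  f — {a,c}
  t — {a,c,v}
  v — {a,c,t}

Colouring:
  lower bound: {a,c,t,v} mutually conflict ⇒ χ ≥ 4
  4-colouring: c0={a}  c1={c,e}  c2={f,t}  c3={v}
  χ = 4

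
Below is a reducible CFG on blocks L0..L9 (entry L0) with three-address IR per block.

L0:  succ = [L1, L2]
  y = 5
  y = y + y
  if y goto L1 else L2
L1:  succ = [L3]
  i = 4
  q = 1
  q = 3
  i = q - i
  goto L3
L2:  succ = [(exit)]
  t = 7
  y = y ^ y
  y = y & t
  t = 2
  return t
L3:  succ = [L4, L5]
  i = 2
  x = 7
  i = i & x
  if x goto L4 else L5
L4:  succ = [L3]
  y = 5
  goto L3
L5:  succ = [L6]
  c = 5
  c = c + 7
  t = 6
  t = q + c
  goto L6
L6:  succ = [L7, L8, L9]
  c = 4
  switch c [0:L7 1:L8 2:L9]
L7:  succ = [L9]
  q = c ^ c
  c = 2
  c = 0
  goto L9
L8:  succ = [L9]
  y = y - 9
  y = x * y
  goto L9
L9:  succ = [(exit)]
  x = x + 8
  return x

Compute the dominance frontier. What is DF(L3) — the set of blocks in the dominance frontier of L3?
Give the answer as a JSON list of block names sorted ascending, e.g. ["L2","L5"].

idom tree: L1←L0 L2←L0 L3←L1 L4←L3 L5←L3 L6←L5 L7←L6 L8←L6 L9←L6
Dom∩ at merges:
  L3: preds {L1,L4}: {L0,L1} ∩ {L0,L1,L3,L4} = {L0,L1}; idom=L1
  L9: preds {L6,L7,L8}: {L0,L1,L3,L5,L6} ∩ {L0,L1,L3,L5,L6,L7} ∩ {L0,L1,L3,L5,L6,L8} = {L0,L1,L3,L5,L6}; idom=L6

DF derivation:
  L3←L1: walk · to L1
  L3←L4: walk L4→L3 to L1
  L9←L6: walk · to L6
  L9←L7: walk L7 to L6
  L9←L8: walk L8 to L6
  L0: DF=∅
  L1: DF=∅
  L2: DF=∅
  L3: DF={L3}
  L4: DF={L3}
  L5: DF=∅
  L6: DF=∅
  L7: DF={L9}
  L8: DF={L9}
  L9: DF=∅

DF(L3) = ["L3"]

Answer: ["L3"]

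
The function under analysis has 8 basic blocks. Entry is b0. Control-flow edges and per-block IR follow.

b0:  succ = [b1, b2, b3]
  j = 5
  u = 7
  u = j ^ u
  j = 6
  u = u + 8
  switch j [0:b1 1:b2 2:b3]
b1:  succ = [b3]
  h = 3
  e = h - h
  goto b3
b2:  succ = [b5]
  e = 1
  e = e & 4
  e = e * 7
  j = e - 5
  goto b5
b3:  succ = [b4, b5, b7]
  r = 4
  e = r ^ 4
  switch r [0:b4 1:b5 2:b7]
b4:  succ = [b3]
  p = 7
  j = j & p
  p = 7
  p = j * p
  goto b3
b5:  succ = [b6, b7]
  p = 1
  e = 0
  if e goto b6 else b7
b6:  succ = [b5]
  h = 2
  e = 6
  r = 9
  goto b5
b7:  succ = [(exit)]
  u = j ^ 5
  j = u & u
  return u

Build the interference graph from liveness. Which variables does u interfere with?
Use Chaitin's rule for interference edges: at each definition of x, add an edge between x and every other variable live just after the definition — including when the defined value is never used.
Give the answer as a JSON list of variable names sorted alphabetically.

def/use:
  b0: def={j,u} ue=∅
  b1: def={e,h} ue=∅
  b2: def={e,j} ue=∅
  b3: def={e,r} ue=∅
  b4: def={j,p} ue={j}
  b5: def={e,p} ue=∅
  b6: def={e,h,r} ue=∅
  b7: def={j,u} ue={j}

Backward fixpoint:
  b0 li=∅ lo={j}
  b1 li={j} lo={j}
  b2 li=∅ lo={j}
  b3 li={j} lo={j}
  b4 li={j} lo={j}
  b5 li={j} lo={j}
  b6 li={j} lo={j}
  b7 li={j} lo=∅

Conflict graph:
  e↔{j,r}
  h↔{j}
  j↔{e,h,p,r,u}
  p↔{j}
  r↔{e,j}
  u↔{j}

N(u) = ["j"]

Answer: ["j"]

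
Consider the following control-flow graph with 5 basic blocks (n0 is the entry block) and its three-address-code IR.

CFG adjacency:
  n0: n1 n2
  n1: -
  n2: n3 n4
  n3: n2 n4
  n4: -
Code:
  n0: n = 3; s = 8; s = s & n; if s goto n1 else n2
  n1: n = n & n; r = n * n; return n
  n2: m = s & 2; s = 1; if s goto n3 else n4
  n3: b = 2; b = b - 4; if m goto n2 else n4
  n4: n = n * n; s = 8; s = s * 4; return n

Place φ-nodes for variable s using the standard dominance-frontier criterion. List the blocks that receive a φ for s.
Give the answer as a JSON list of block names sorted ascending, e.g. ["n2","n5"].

idom tree: n1←n0 n2←n0 n3←n2 n4←n2
Dom∩ at merges:
  n2: preds {n0,n3}: {n0} ∩ {n0,n2,n3} = {n0}; idom=n0
  n4: preds {n2,n3}: {n0,n2} ∩ {n0,n2,n3} = {n0,n2}; idom=n2

DF derivation:
  n2←n0: walk · to n0
  n2←n3: walk n3→n2 to n0
  n4←n2: walk · to n2
  n4←n3: walk n3 to n2
  n0 → ∅
  n1 → ∅
  n2 → {n2}
  n3 → {n2,n4}
  n4 → ∅

φ for s: defs {n0,n2,n4}
  DF⁺ = {n2}

Answer: ["n2"]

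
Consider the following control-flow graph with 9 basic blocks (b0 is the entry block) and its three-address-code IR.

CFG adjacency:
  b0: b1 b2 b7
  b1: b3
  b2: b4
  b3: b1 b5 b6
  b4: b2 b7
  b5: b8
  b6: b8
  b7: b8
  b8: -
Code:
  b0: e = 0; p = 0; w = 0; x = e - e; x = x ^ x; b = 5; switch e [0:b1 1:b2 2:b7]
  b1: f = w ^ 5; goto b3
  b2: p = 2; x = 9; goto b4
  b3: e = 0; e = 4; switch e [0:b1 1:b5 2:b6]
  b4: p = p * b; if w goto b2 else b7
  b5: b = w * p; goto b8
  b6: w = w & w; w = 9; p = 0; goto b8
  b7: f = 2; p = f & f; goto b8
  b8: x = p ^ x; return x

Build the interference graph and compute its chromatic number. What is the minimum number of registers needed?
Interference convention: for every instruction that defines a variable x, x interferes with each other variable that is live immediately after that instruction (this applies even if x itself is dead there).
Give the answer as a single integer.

Answer: 5

Derivation:
Block summaries:
  b0: def={b,e,p,w,x} ue=∅
  b1: def={f} ue={w}
  b2: def={p,x} ue=∅
  b3: def={e} ue=∅
  b4: def={p} ue={b,p,w}
  b5: def={b} ue={p,w}
  b6: def={p,w} ue={w}
  b7: def={f,p} ue=∅
  b8: def={x} ue={p,x}

Liveness:
  b0: in=∅ out={b,p,w,x}
  b1: in={p,w,x} out={p,w,x}
  b2: in={b,w} out={b,p,w,x}
  b3: in={p,w,x} out={p,w,x}
  b4: in={b,p,w,x} out={b,w,x}
  b5: in={p,w,x} out={p,x}
  b6: in={w,x} out={p,x}
  b7: in={x} out={p,x}
  b8: in={p,x} out=∅

Conflict graph:
  b: {e,p,w,x}
  e: {b,p,w,x}
  f: {p,w,x}
  p: {b,e,f,w,x}
  w: {b,e,f,p,x}
  x: {b,e,f,p,w}

Colouring:
  clique {b,e,p,w,x} ⇒ need ≥ 5
  5-colouring: R0={p}  R1={w}  R2={x}  R3={b,f}  R4={e}
  χ = 5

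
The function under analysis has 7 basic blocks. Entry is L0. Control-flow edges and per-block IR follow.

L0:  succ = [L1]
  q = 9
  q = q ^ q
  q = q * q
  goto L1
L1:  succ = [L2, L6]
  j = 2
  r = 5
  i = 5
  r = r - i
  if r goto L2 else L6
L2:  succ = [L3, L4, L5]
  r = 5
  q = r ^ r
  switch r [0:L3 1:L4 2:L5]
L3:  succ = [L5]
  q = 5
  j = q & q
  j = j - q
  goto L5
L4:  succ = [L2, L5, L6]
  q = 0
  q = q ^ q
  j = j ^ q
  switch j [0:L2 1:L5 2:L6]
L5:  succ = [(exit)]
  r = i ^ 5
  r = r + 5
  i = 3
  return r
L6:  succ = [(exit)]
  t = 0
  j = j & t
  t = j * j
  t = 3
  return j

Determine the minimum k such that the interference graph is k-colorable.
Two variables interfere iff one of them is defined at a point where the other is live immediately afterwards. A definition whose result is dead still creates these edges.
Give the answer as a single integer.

Answer: 4

Working:
Block summaries:
  L0: def={q} ue=∅
  L1: def={i,j,r} ue=∅
  L2: def={q,r} ue=∅
  L3: def={j,q} ue=∅
  L4: def={j,q} ue={j}
  L5: def={i,r} ue={i}
  L6: def={j,t} ue={j}

Live sets:
  L0: in=∅ out=∅
  L1: in=∅ out={i,j}
  L2: in={i,j} out={i,j}
  L3: in={i} out={i}
  L4: in={i,j} out={i,j}
  L5: in={i} out=∅
  L6: in={j} out=∅

Interference:
  i — {j,q,r}
  j — {i,q,r,t}
  q — {i,j,r}
  r — {i,j,q}
  t — {j}

Chromatic number:
  lower bound: {i,j,q,r} mutually conflict ⇒ χ ≥ 4
  assign i→r1 j→r0 q→r2 r→r3 t→r1 — no edge inside a register ⇒ χ ≤ 4
  χ = 4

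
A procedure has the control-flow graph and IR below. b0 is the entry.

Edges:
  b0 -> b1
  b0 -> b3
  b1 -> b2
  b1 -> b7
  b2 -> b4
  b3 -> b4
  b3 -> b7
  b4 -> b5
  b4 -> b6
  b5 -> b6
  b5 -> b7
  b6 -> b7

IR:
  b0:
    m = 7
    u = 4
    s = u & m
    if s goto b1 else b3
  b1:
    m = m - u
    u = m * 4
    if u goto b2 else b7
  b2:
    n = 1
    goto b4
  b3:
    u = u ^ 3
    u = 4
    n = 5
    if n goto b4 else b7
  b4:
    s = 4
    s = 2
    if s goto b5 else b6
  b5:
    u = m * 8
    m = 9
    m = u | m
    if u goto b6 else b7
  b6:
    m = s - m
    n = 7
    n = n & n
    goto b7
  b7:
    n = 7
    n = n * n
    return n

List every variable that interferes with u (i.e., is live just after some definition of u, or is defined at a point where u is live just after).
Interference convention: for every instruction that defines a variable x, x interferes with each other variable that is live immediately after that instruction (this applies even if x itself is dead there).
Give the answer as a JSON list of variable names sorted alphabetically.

Answer: ["m", "s"]

Derivation:
def/use:
  b0: def={m,s,u} ue=∅
  b1: def={m,u} ue={m,u}
  b2: def={n} ue=∅
  b3: def={n,u} ue={u}
  b4: def={s} ue=∅
  b5: def={m,u} ue={m}
  b6: def={m,n} ue={m,s}
  b7: def={n} ue=∅

Backward fixpoint:
  live b0: ∅→{m,u}
  live b1: {m,u}→{m}
  live b2: {m}→{m}
  live b3: {m,u}→{m}
  live b4: {m}→{m,s}
  live b5: {m,s}→{m,s}
  live b6: {m,s}→∅
  live b7: ∅→∅

Interference:
  m — {n,s,u}
  n — {m}
  s — {m,u}
  u — {m,s}

N(u) = ["m", "s"]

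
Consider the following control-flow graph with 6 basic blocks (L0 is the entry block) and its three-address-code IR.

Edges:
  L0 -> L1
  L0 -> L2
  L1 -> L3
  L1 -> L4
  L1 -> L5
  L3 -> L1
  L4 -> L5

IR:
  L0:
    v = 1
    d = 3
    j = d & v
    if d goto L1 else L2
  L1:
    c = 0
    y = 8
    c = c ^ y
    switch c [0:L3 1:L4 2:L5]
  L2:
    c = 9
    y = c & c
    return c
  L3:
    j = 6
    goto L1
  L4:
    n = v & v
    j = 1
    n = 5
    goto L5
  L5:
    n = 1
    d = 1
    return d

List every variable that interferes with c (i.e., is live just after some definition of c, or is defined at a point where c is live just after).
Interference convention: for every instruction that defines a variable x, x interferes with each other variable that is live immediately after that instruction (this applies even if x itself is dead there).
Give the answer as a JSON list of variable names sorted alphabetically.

Answer: ["v", "y"]

Derivation:
def/use:
  L0: def={d,j,v} ue=∅
  L1: def={c,y} ue=∅
  L2: def={c,y} ue=∅
  L3: def={j} ue=∅
  L4: def={j,n} ue={v}
  L5: def={d,n} ue=∅

Live sets:
  live L0: ∅→{v}
  live L1: {v}→{v}
  live L2: ∅→∅
  live L3: {v}→{v}
  live L4: {v}→∅
  live L5: ∅→∅

Conflict graph:
  c: {v,y}
  d: {j,v}
  j: {d,v}
  n: ∅
  v: {c,d,j,y}
  y: {c,v}

N(c) = ["v", "y"]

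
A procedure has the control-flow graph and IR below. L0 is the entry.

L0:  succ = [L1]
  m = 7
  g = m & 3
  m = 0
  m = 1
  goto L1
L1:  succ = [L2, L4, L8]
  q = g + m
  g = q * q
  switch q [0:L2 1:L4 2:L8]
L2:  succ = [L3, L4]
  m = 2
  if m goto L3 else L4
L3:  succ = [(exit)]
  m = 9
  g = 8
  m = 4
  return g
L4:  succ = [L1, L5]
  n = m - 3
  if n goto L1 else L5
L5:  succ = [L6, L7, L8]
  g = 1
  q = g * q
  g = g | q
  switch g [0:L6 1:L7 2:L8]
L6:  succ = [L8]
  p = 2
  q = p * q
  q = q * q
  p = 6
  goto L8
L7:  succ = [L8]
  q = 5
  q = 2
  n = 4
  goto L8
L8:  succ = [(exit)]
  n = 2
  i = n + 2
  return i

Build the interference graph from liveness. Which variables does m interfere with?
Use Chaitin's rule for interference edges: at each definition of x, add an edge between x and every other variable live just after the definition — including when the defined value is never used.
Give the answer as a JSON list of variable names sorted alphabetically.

Answer: ["g", "n", "q"]

Working:
Block summaries:
  L0 def {g,m} use ∅
  L1 def {g,q} use {g,m}
  L2 def {m} use ∅
  L3 def {g,m} use ∅
  L4 def {n} use {m}
  L5 def {g,q} use {q}
  L6 def {p,q} use {q}
  L7 def {n,q} use ∅
  L8 def {i,n} use ∅

Backward fixpoint:
  live L0: ∅→{g,m}
  live L1: {g,m}→{g,m,q}
  live L2: {g,q}→{g,m,q}
  live L3: ∅→∅
  live L4: {g,m,q}→{g,m,q}
  live L5: {q}→{q}
  live L6: {q}→∅
  live L7: ∅→∅
  live L8: ∅→∅

Interfere edges:
  g↔{m,n,q}
  i↔∅
  m↔{g,n,q}
  n↔{g,m,q}
  p↔{q}
  q↔{g,m,n,p}

N(m) = ["g", "n", "q"]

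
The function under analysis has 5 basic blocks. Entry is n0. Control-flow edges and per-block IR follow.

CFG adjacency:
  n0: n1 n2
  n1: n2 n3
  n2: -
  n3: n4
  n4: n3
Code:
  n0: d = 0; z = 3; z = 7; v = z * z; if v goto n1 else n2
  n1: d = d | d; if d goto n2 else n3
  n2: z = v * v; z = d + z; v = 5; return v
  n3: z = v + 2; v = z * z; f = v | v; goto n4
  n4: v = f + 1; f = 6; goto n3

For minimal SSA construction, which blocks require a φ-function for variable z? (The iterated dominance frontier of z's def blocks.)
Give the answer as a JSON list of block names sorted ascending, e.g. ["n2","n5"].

Answer: ["n3"]

Derivation:
idom tree: n1←n0 n2←n0 n3←n1 n4←n3
Dom∩ at merges:
  n2: preds {n0,n1}: {n0} ∩ {n0,n1} = {n0}; idom=n0
  n3: preds {n1,n4}: {n0,n1} ∩ {n0,n1,n3,n4} = {n0,n1}; idom=n1

DF derivation:
  n2←n0: walk · to n0
  n2←n1: walk n1 to n0
  n3←n1: walk · to n1
  n3←n4: walk n4→n3 to n1
  n0 → ∅
  n1 → {n2}
  n2 → ∅
  n3 → {n3}
  n4 → {n3}

φ for z: defs {n0,n2,n3}
  DF⁺ = {n3}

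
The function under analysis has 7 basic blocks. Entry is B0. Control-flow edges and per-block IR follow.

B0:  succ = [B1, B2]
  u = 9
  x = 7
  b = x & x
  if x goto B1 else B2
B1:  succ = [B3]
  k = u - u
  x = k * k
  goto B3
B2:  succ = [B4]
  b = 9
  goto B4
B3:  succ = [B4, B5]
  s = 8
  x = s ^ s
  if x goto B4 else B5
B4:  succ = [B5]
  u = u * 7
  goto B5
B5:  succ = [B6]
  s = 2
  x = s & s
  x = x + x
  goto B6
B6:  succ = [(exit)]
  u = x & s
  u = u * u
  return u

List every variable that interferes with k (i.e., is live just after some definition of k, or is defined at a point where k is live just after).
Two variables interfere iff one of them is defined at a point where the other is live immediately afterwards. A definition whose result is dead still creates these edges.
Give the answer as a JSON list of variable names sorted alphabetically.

Per-block:
  B0 def {b,u,x} use ∅
  B1 def {k,x} use {u}
  B2 def {b} use ∅
  B3 def {s,x} use ∅
  B4 def {u} use {u}
  B5 def {s,x} use ∅
  B6 def {u} use {s,x}

Liveness:
  B0 li=∅ lo={u}
  B1 li={u} lo={u}
  B2 li={u} lo={u}
  B3 li={u} lo={u}
  B4 li={u} lo=∅
  B5 li=∅ lo={s,x}
  B6 li={s,x} lo=∅

Interfere edges:
  b↔{u,x}
  k↔{u}
  s↔{u,x}
  u↔{b,k,s,x}
  x↔{b,s,u}

N(k) = ["u"]

Answer: ["u"]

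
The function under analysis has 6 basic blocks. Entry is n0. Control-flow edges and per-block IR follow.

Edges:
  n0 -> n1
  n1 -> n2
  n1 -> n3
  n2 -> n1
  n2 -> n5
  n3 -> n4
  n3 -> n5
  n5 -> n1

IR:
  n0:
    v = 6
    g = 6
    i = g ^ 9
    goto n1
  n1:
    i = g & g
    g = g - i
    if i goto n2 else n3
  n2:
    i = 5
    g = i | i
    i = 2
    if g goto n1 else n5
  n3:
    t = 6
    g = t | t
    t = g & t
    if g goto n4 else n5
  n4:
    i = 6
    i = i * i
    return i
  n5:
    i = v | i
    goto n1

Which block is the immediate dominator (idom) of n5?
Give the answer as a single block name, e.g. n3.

Answer: n1

Analysis:
idom tree: n1←n0 n2←n1 n3←n1 n4←n3 n5←n1
Dom∩ at merges:
  n1: preds {n0,n2,n5}: {n0} ∩ {n0,n1,n2} ∩ {n0,n1,n5} = {n0}; idom=n0
  n5: preds {n2,n3}: {n0,n1,n2} ∩ {n0,n1,n3} = {n0,n1}; idom=n1

idom(n5) = n1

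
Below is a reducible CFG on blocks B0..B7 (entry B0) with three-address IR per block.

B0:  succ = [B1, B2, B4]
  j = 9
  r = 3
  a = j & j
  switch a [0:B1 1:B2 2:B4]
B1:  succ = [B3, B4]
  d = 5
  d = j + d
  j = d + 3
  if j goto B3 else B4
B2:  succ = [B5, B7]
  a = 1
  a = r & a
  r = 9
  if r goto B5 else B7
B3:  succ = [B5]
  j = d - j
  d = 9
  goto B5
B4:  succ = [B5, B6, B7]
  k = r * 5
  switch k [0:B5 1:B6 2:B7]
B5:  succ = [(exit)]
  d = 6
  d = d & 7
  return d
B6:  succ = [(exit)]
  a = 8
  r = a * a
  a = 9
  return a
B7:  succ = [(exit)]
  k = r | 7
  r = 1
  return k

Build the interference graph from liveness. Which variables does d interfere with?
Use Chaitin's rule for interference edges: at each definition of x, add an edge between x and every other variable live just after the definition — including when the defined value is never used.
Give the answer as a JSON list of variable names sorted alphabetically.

Block summaries:
  B0: def={a,j,r} ue=∅
  B1: def={d,j} ue={j}
  B2: def={a,r} ue={r}
  B3: def={d,j} ue={d,j}
  B4: def={k} ue={r}
  B5: def={d} ue=∅
  B6: def={a,r} ue=∅
  B7: def={k,r} ue={r}

Liveness:
  B0: in=∅ out={j,r}
  B1: in={j,r} out={d,j,r}
  B2: in={r} out={r}
  B3: in={d,j} out=∅
  B4: in={r} out={r}
  B5: in=∅ out=∅
  B6: in=∅ out=∅
  B7: in={r} out=∅

Interference:
  a↔{j,r}
  d↔{j,r}
  j↔{a,d,r}
  k↔{r}
  r↔{a,d,j,k}

N(d) = ["j", "r"]

Answer: ["j", "r"]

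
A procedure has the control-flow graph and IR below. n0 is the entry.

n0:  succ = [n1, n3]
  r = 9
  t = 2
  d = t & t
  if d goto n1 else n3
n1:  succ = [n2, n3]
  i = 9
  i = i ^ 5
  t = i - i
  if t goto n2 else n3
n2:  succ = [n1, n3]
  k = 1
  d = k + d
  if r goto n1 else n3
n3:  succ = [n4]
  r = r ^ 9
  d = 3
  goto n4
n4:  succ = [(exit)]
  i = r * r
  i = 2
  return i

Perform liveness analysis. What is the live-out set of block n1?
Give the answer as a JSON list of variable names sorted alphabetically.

Answer: ["d", "r"]

Derivation:
Block summaries:
  n0 def {d,r,t} use ∅
  n1 def {i,t} use ∅
  n2 def {d,k} use {d,r}
  n3 def {d,r} use {r}
  n4 def {i} use {r}

Backward fixpoint:
  n0 li=∅ lo={d,r}
  n1 li={d,r} lo={d,r}
  n2 li={d,r} lo={d,r}
  n3 li={r} lo={r}
  n4 li={r} lo=∅

live-out(n1) = ["d", "r"]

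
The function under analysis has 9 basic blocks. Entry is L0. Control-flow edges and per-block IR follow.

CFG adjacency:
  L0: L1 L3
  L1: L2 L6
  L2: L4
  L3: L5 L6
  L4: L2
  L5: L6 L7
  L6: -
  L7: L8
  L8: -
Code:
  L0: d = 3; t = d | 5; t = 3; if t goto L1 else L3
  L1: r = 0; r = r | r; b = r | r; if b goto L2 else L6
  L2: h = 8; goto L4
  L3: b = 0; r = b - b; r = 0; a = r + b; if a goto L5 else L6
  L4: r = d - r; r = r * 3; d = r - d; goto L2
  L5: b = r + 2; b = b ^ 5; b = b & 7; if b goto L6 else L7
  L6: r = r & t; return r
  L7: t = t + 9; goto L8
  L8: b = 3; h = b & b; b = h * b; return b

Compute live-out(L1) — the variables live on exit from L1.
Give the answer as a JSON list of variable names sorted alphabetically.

def/use:
  L0 def {d,t} use ∅
  L1 def {b,r} use ∅
  L2 def {h} use ∅
  L3 def {a,b,r} use ∅
  L4 def {d,r} use {d,r}
  L5 def {b} use {r}
  L6 def {r} use {r,t}
  L7 def {t} use {t}
  L8 def {b,h} use ∅

Liveness:
  live L0: ∅→{d,t}
  live L1: {d,t}→{d,r,t}
  live L2: {d,r}→{d,r}
  live L3: {t}→{r,t}
  live L4: {d,r}→{d,r}
  live L5: {r,t}→{r,t}
  live L6: {r,t}→∅
  live L7: {t}→∅
  live L8: ∅→∅

live-out(L1) = ["d", "r", "t"]

Answer: ["d", "r", "t"]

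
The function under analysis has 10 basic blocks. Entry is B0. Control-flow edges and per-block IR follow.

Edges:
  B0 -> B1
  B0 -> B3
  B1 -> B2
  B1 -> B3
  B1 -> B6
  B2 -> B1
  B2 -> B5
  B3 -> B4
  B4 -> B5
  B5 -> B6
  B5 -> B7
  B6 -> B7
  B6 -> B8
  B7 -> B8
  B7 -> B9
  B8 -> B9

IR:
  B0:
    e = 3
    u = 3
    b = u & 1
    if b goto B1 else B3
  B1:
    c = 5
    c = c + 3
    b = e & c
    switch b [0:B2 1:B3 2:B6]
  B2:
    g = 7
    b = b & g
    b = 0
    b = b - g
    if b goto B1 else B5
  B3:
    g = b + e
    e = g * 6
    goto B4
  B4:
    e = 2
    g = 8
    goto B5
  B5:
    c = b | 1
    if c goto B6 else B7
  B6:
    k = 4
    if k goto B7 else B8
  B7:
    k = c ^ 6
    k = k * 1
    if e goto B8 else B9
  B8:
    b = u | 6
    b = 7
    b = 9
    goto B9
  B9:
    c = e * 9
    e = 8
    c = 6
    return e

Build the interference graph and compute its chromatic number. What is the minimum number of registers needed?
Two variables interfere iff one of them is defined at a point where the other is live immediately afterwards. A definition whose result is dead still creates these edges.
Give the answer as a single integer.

Per-block:
  B0 def {b,e,u} use ∅
  B1 def {b,c} use {e}
  B2 def {b,g} use {b}
  B3 def {e,g} use {b,e}
  B4 def {e,g} use ∅
  B5 def {c} use {b}
  B6 def {k} use ∅
  B7 def {k} use {c,e}
  B8 def {b} use {u}
  B9 def {c,e} use {e}

Liveness:
  B0: in=∅ out={b,e,u}
  B1: in={e,u} out={b,c,e,u}
  B2: in={b,e,u} out={b,e,u}
  B3: in={b,e,u} out={b,u}
  B4: in={b,u} out={b,e,u}
  B5: in={b,e,u} out={c,e,u}
  B6: in={c,e,u} out={c,e,u}
  B7: in={c,e,u} out={e,u}
  B8: in={e,u} out={e}
  B9: in={e} out=∅

Interfere edges:
  b: {c,e,g,u}
  c: {b,e,k,u}
  e: {b,c,g,k,u}
  g: {b,e,u}
  k: {c,e,u}
  u: {b,c,e,g,k}

Registers:
  clique {b,c,e,u} ⇒ need ≥ 4
  assign b→r2 c→r3 e→r0 g→r3 k→r2 u→r1 — no edge inside a register ⇒ χ ≤ 4
  χ = 4

Answer: 4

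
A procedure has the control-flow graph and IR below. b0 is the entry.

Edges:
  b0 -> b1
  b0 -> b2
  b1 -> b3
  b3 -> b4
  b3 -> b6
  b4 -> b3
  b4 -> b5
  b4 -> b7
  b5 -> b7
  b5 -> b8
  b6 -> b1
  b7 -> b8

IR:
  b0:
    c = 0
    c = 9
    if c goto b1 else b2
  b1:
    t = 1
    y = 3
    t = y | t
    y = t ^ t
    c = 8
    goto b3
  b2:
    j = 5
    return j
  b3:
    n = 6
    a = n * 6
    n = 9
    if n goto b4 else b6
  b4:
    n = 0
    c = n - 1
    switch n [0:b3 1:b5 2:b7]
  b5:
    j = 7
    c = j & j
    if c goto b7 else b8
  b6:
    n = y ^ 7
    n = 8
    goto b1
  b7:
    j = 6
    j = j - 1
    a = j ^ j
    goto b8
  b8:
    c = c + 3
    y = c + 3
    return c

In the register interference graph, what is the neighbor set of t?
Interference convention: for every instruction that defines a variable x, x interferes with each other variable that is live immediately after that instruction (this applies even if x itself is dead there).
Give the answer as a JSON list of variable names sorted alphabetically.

def/use:
  b0 def {c} use ∅
  b1 def {c,t,y} use ∅
  b2 def {j} use ∅
  b3 def {a,n} use ∅
  b4 def {c,n} use ∅
  b5 def {c,j} use ∅
  b6 def {n} use {y}
  b7 def {a,j} use ∅
  b8 def {c,y} use {c}

Liveness:
  b0 li=∅ lo=∅
  b1 li=∅ lo={y}
  b2 li=∅ lo=∅
  b3 li={y} lo={y}
  b4 li={y} lo={c,y}
  b5 li=∅ lo={c}
  b6 li={y} lo=∅
  b7 li={c} lo={c}
  b8 li={c} lo=∅

Interfere edges:
  a — {c,y}
  c — {a,j,n,y}
  j — {c}
  n — {c,y}
  t — {y}
  y — {a,c,n,t}

N(t) = ["y"]

Answer: ["y"]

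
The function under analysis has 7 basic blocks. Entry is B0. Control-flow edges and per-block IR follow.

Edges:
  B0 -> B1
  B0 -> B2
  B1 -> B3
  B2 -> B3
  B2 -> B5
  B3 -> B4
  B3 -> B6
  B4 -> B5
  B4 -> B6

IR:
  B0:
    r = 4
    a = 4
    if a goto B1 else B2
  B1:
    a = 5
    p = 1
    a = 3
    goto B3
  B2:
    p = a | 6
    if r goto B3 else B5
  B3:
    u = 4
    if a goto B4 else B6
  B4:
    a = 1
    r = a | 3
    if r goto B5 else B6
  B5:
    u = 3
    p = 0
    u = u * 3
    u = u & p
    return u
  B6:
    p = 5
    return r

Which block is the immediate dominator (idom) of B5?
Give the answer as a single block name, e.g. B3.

Answer: B0

Working:
idom tree: B1←B0 B2←B0 B3←B0 B4←B3 B5←B0 B6←B3
Dom at joins:
  B3: preds {B1,B2}: {B0,B1} ∩ {B0,B2} = {B0}; idom=B0
  B5: preds {B2,B4}: {B0,B2} ∩ {B0,B3,B4} = {B0}; idom=B0
  B6: preds {B3,B4}: {B0,B3} ∩ {B0,B3,B4} = {B0,B3}; idom=B3

idom(B5) = B0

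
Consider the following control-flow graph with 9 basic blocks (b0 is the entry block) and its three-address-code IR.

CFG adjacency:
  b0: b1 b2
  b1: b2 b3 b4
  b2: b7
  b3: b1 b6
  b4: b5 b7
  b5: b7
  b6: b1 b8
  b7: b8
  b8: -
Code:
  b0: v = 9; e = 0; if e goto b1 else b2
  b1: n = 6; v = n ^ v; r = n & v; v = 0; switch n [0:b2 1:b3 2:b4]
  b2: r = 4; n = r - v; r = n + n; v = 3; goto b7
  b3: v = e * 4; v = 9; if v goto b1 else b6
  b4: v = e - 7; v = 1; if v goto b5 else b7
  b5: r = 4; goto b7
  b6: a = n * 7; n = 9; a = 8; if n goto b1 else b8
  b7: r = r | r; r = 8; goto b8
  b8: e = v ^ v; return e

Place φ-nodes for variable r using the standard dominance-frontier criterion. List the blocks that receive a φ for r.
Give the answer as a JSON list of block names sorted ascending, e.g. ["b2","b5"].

Answer: ["b1", "b2", "b7", "b8"]

Working:
idom tree: b1←b0 b2←b0 b3←b1 b4←b1 b5←b4 b6←b3 b7←b0 b8←b0
Dom∩ at merges:
  b1: preds {b0,b3,b6}: {b0} ∩ {b0,b1,b3} ∩ {b0,b1,b3,b6} = {b0}; idom=b0
  b2: preds {b0,b1}: {b0} ∩ {b0,b1} = {b0}; idom=b0
  b7: preds {b2,b4,b5}: {b0,b2} ∩ {b0,b1,b4} ∩ {b0,b1,b4,b5} = {b0}; idom=b0
  b8: preds {b6,b7}: {b0,b1,b3,b6} ∩ {b0,b7} = {b0}; idom=b0

DF derivation:
  b1←b0: walk · to b0
  b1←b3: walk b3→b1 to b0
  b1←b6: walk b6→b3→b1 to b0
  b2←b0: walk · to b0
  b2←b1: walk b1 to b0
  b7←b2: walk b2 to b0
  b7←b4: walk b4→b1 to b0
  b7←b5: walk b5→b4→b1 to b0
  b8←b6: walk b6→b3→b1 to b0
  b8←b7: walk b7 to b0
  b0 → ∅
  b1 → {b1,b2,b7,b8}
  b2 → {b7}
  b3 → {b1,b8}
  b4 → {b7}
  b5 → {b7}
  b6 → {b1,b8}
  b7 → {b8}
  b8 → ∅

φ for r: defs {b1,b2,b5,b7}
  DF⁺ = {b1,b2,b7,b8}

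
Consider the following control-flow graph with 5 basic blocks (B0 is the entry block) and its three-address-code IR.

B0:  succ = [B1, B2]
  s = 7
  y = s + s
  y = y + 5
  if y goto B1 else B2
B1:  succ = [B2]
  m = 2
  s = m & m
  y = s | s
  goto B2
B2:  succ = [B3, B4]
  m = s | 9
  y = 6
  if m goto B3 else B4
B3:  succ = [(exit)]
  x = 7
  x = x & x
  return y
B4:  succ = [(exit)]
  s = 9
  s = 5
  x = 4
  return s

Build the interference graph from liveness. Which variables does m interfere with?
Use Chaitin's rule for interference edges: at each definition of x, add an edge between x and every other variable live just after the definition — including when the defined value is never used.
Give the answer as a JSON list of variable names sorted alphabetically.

Answer: ["y"]

Analysis:
Block summaries:
  B0: def={s,y} ue=∅
  B1: def={m,s,y} ue=∅
  B2: def={m,y} ue={s}
  B3: def={x} ue={y}
  B4: def={s,x} ue=∅

Live sets:
  B0: in=∅ out={s}
  B1: in=∅ out={s}
  B2: in={s} out={y}
  B3: in={y} out=∅
  B4: in=∅ out=∅

Interfere edges:
  m — {y}
  s — {x,y}
  x — {s,y}
  y — {m,s,x}

N(m) = ["y"]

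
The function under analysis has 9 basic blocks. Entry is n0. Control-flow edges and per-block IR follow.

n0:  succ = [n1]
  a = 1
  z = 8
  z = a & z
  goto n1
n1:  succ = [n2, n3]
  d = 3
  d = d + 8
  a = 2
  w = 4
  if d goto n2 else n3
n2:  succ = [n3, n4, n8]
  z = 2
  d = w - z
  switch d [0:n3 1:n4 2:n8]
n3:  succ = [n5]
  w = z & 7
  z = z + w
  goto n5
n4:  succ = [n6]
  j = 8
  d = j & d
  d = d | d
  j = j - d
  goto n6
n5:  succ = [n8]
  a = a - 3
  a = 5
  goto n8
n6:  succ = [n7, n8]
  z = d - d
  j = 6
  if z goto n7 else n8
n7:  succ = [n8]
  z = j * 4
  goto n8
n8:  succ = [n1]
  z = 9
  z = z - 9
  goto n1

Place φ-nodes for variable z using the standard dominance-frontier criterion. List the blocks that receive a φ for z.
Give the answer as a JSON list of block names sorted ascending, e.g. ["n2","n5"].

Answer: ["n1", "n3", "n8"]

Derivation:
idom tree: n1←n0 n2←n1 n3←n1 n4←n2 n5←n3 n6←n4 n7←n6 n8←n1
Dom∩ at merges:
  n1: preds {n0,n8}: {n0} ∩ {n0,n1,n8} = {n0}; idom=n0
  n3: preds {n1,n2}: {n0,n1} ∩ {n0,n1,n2} = {n0,n1}; idom=n1
  n8: preds {n2,n5,n6,n7}: {n0,n1,n2} ∩ {n0,n1,n3,n5} ∩ {n0,n1,n2,n4,n6} ∩ {n0,n1,n2,n4,n6,n7} = {n0,n1}; idom=n1

DF derivation:
  n1←n0: walk · to n0
  n1←n8: walk n8→n1 to n0
  n3←n1: walk · to n1
  n3←n2: walk n2 to n1
  n8←n2: walk n2 to n1
  n8←n5: walk n5→n3 to n1
  n8←n6: walk n6→n4→n2 to n1
  n8←n7: walk n7→n6→n4→n2 to n1
  n0: DF=∅
  n1: DF={n1}
  n2: DF={n3,n8}
  n3: DF={n8}
  n4: DF={n8}
  n5: DF={n8}
  n6: DF={n8}
  n7: DF={n8}
  n8: DF={n1}

φ for z: defs {n0,n2,n3,n6,n7,n8}
  DF⁺ = {n1,n3,n8}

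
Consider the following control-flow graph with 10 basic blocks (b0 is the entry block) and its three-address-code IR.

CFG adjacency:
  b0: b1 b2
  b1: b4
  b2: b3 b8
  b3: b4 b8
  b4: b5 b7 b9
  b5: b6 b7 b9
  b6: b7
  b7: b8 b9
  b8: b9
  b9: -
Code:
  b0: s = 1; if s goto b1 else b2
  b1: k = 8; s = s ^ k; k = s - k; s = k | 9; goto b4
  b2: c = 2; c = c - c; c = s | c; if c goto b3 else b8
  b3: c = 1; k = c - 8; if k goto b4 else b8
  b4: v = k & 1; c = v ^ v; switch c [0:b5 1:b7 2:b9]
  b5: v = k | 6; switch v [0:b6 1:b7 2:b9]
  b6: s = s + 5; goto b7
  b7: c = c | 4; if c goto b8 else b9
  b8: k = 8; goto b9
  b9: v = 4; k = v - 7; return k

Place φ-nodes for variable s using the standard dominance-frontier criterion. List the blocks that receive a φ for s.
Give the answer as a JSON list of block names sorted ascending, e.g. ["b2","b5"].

Answer: ["b4", "b7", "b8", "b9"]

Derivation:
idom tree: b1←b0 b2←b0 b3←b2 b4←b0 b5←b4 b6←b5 b7←b4 b8←b0 b9←b0
Dom∩ at merges:
  b4: preds {b1,b3}: {b0,b1} ∩ {b0,b2,b3} = {b0}; idom=b0
  b7: preds {b4,b5,b6}: {b0,b4} ∩ {b0,b4,b5} ∩ {b0,b4,b5,b6} = {b0,b4}; idom=b4
  b8: preds {b2,b3,b7}: {b0,b2} ∩ {b0,b2,b3} ∩ {b0,b4,b7} = {b0}; idom=b0
  b9: preds {b4,b5,b7,b8}: {b0,b4} ∩ {b0,b4,b5} ∩ {b0,b4,b7} ∩ {b0,b8} = {b0}; idom=b0

DF derivation:
  b4←b1: walk b1 to b0
  b4←b3: walk b3→b2 to b0
  b7←b4: walk · to b4
  b7←b5: walk b5 to b4
  b7←b6: walk b6→b5 to b4
  b8←b2: walk b2 to b0
  b8←b3: walk b3→b2 to b0
  b8←b7: walk b7→b4 to b0
  b9←b4: walk b4 to b0
  b9←b5: walk b5→b4 to b0
  b9←b7: walk b7→b4 to b0
  b9←b8: walk b8 to b0
  b0: DF=∅
  b1: DF={b4}
  b2: DF={b4,b8}
  b3: DF={b4,b8}
  b4: DF={b8,b9}
  b5: DF={b7,b9}
  b6: DF={b7}
  b7: DF={b8,b9}
  b8: DF={b9}
  b9: DF=∅

φ for s: defs {b0,b1,b6}
  DF⁺ = {b4,b7,b8,b9}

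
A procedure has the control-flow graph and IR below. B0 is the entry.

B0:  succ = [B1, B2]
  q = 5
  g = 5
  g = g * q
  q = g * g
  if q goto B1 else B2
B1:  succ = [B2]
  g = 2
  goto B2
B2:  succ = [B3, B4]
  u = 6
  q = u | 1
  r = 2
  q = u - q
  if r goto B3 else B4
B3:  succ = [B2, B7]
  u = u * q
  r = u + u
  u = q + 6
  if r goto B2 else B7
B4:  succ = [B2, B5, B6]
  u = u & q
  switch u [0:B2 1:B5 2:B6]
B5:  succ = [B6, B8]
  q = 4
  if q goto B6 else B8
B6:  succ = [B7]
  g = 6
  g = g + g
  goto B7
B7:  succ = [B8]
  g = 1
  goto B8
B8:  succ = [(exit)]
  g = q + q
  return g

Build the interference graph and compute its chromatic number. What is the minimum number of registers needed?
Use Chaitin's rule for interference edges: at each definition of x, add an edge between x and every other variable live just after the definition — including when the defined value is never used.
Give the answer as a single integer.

Answer: 3

Derivation:
def/use:
  B0: {g,q} / ∅
  B1: {g} / ∅
  B2: {q,r,u} / ∅
  B3: {r,u} / {q,u}
  B4: {u} / {q,u}
  B5: {q} / ∅
  B6: {g} / ∅
  B7: {g} / ∅
  B8: {g} / {q}

Live sets:
  B0: in=∅ out=∅
  B1: in=∅ out=∅
  B2: in=∅ out={q,u}
  B3: in={q,u} out={q}
  B4: in={q,u} out={q}
  B5: in=∅ out={q}
  B6: in={q} out={q}
  B7: in={q} out={q}
  B8: in={q} out=∅

Interfere edges:
  g: {q}
  q: {g,r,u}
  r: {q,u}
  u: {q,r}

Registers:
  {q,r,u} pairwise interfere (3-clique) ⇒ χ ≥ 3
  assign g→R1 q→R0 r→R1 u→R2 — no edge inside a register ⇒ χ ≤ 3
  χ = 3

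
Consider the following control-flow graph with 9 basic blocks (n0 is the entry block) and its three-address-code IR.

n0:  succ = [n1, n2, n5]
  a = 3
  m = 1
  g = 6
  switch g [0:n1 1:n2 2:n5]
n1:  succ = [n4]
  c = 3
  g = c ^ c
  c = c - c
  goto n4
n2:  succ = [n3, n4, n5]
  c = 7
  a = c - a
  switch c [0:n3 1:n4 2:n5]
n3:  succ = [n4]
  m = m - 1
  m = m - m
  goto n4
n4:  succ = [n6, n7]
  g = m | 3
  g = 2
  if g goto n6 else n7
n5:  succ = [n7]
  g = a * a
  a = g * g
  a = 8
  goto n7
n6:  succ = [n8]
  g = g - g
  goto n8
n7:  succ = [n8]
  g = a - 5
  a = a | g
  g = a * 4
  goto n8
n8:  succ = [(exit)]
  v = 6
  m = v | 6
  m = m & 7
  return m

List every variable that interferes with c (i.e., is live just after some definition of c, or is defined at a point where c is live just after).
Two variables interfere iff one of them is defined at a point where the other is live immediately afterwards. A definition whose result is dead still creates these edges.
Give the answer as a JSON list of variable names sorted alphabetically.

Block summaries:
  n0: def={a,g,m} ue=∅
  n1: def={c,g} ue=∅
  n2: def={a,c} ue={a}
  n3: def={m} ue={m}
  n4: def={g} ue={m}
  n5: def={a,g} ue={a}
  n6: def={g} ue={g}
  n7: def={a,g} ue={a}
  n8: def={m,v} ue=∅

Liveness:
  n0 li=∅ lo={a,m}
  n1 li={a,m} lo={a,m}
  n2 li={a,m} lo={a,m}
  n3 li={a,m} lo={a,m}
  n4 li={a,m} lo={a,g}
  n5 li={a} lo={a}
  n6 li={g} lo=∅
  n7 li={a} lo=∅
  n8 li=∅ lo=∅

Interference:
  a↔{c,g,m}
  c↔{a,g,m}
  g↔{a,c,m}
  m↔{a,c,g}
  v↔∅

N(c) = ["a", "g", "m"]

Answer: ["a", "g", "m"]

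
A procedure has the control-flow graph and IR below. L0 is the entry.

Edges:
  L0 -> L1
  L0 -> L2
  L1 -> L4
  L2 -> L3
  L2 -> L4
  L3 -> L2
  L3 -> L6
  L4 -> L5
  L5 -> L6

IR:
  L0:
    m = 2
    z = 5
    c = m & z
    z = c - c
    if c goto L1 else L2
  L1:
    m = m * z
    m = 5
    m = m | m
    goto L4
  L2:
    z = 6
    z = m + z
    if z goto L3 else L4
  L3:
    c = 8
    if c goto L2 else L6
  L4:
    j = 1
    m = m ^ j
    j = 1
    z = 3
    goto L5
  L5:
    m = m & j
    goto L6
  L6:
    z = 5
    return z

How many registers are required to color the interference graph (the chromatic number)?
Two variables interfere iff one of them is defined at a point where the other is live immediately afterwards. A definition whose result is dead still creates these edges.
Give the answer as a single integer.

Answer: 3

Analysis:
Block summaries:
  L0 def {c,m,z} use ∅
  L1 def {m} use {m,z}
  L2 def {z} use {m}
  L3 def {c} use ∅
  L4 def {j,m,z} use {m}
  L5 def {m} use {j,m}
  L6 def {z} use ∅

Backward fixpoint:
  L0 li=∅ lo={m,z}
  L1 li={m,z} lo={m}
  L2 li={m} lo={m}
  L3 li={m} lo={m}
  L4 li={m} lo={j,m}
  L5 li={j,m} lo=∅
  L6 li=∅ lo=∅

Conflict graph:
  c↔{m,z}
  j↔{m,z}
  m↔{c,j,z}
  z↔{c,j,m}

Colouring:
  lower bound: {c,m,z} mutually conflict ⇒ χ ≥ 3
  assign c→r2 j→r2 m→r0 z→r1 — no edge inside a register ⇒ χ ≤ 3
  χ = 3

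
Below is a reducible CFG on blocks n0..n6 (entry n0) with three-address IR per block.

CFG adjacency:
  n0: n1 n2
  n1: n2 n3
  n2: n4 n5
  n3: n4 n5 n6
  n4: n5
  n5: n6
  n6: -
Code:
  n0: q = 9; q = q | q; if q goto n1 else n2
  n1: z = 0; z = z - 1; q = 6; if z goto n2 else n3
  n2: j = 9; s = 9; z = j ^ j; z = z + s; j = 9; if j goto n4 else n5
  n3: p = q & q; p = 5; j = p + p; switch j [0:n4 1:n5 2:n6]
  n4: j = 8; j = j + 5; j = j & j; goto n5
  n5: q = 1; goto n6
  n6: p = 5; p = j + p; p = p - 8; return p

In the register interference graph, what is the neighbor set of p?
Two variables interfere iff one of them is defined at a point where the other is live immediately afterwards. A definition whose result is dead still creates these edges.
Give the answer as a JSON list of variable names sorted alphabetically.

Answer: ["j"]

Working:
Block summaries:
  n0: {q} / ∅
  n1: {q,z} / ∅
  n2: {j,s,z} / ∅
  n3: {j,p} / {q}
  n4: {j} / ∅
  n5: {q} / ∅
  n6: {p} / {j}

Backward fixpoint:
  n0 li=∅ lo=∅
  n1 li=∅ lo={q}
  n2 li=∅ lo={j}
  n3 li={q} lo={j}
  n4 li=∅ lo={j}
  n5 li={j} lo={j}
  n6 li={j} lo=∅

Interfere edges:
  j — {p,q,s}
  p — {j}
  q — {j,z}
  s — {j,z}
  z — {q,s}

N(p) = ["j"]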